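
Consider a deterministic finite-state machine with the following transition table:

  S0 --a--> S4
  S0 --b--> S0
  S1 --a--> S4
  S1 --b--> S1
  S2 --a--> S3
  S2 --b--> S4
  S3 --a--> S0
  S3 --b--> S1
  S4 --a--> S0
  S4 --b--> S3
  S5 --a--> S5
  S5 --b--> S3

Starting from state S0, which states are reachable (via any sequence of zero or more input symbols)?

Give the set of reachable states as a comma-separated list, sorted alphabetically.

Answer: S0, S1, S3, S4

Derivation:
BFS from S0:
  visit S0: S0--a-->S4 (new), S0--b-->S0 (seen)
  visit S4: S4--a-->S0 (seen), S4--b-->S3 (new)
  visit S3: S3--a-->S0 (seen), S3--b-->S1 (new)
  visit S1: S1--a-->S4 (seen), S1--b-->S1 (seen)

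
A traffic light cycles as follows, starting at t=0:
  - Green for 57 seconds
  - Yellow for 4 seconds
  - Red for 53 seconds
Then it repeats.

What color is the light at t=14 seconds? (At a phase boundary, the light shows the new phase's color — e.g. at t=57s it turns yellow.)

Cycle length = 57 + 4 + 53 = 114s
t = 14, phase_t = 14 mod 114 = 14
14 < 57 (green end) → GREEN

Answer: green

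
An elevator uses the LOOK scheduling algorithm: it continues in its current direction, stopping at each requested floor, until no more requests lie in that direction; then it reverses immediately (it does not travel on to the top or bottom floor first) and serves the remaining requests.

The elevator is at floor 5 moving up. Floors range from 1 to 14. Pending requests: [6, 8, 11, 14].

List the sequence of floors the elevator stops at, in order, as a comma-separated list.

Answer: 6, 8, 11, 14

Derivation:
Current: 5, moving UP
Serve above first (ascending): [6, 8, 11, 14]
Then reverse, serve below (descending): []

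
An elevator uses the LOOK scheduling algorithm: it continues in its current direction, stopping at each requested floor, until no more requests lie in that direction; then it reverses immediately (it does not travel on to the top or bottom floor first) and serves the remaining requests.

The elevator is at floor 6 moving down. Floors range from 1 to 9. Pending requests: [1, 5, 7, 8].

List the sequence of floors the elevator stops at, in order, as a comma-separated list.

Answer: 5, 1, 7, 8

Derivation:
Current: 6, moving DOWN
Serve below first (descending): [5, 1]
Then reverse, serve above (ascending): [7, 8]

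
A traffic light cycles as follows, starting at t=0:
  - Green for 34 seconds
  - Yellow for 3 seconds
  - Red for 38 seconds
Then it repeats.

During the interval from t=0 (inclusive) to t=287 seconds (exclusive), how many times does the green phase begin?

Answer: 4

Derivation:
Cycle = 34+3+38 = 75s
green phase starts at t = k*75 + 0 for k=0,1,2,...
Need k*75+0 < 287 → k < 3.827
k ∈ {0, ..., 3} → 4 starts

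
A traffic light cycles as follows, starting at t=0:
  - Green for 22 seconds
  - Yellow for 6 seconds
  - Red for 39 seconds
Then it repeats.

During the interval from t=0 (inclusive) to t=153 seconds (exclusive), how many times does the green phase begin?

Cycle = 22+6+39 = 67s
green phase starts at t = k*67 + 0 for k=0,1,2,...
Need k*67+0 < 153 → k < 2.284
k ∈ {0, ..., 2} → 3 starts

Answer: 3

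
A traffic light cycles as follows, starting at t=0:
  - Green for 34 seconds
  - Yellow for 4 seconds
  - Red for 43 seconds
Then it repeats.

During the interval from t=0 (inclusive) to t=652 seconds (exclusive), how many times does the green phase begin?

Cycle = 34+4+43 = 81s
green phase starts at t = k*81 + 0 for k=0,1,2,...
Need k*81+0 < 652 → k < 8.049
k ∈ {0, ..., 8} → 9 starts

Answer: 9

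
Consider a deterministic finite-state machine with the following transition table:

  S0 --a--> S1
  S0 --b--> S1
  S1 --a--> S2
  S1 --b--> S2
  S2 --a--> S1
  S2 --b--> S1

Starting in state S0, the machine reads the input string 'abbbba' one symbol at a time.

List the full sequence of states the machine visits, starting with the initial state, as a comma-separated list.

Answer: S0, S1, S2, S1, S2, S1, S2

Derivation:
Start: S0
  read 'a': S0 --a--> S1
  read 'b': S1 --b--> S2
  read 'b': S2 --b--> S1
  read 'b': S1 --b--> S2
  read 'b': S2 --b--> S1
  read 'a': S1 --a--> S2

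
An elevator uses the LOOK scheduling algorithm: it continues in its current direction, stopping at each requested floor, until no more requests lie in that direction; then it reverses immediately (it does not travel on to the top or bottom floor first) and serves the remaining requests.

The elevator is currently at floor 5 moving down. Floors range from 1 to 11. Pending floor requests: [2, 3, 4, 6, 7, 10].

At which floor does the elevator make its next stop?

Answer: 4

Derivation:
Current floor: 5, direction: down
Requests above: [6, 7, 10]
Requests below: [2, 3, 4]
Moving down and requests lie below → nearest below is max([2, 3, 4]) = 4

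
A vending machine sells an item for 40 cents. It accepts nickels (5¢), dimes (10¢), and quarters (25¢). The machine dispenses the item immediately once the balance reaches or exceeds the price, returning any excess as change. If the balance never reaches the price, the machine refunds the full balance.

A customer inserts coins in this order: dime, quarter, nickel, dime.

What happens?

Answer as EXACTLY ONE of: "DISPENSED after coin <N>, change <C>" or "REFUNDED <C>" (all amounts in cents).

Answer: DISPENSED after coin 3, change 0

Derivation:
Price: 40¢
Coin 1 (dime, 10¢): balance = 10¢
Coin 2 (quarter, 25¢): balance = 35¢
Coin 3 (nickel, 5¢): balance = 40¢
  → balance >= price → DISPENSE, change = 40 - 40 = 0¢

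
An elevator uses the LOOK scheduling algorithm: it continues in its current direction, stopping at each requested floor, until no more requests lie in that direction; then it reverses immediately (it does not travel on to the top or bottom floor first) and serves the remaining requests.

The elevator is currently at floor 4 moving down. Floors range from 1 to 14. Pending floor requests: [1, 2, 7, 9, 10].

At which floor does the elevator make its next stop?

Answer: 2

Derivation:
Current floor: 4, direction: down
Requests above: [7, 9, 10]
Requests below: [1, 2]
Moving down and requests lie below → nearest below is max([1, 2]) = 2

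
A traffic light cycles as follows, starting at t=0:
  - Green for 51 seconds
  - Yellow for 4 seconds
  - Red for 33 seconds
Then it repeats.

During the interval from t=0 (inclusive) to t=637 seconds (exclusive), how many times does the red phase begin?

Answer: 7

Derivation:
Cycle = 51+4+33 = 88s
red phase starts at t = k*88 + 55 for k=0,1,2,...
Need k*88+55 < 637 → k < 6.614
k ∈ {0, ..., 6} → 7 starts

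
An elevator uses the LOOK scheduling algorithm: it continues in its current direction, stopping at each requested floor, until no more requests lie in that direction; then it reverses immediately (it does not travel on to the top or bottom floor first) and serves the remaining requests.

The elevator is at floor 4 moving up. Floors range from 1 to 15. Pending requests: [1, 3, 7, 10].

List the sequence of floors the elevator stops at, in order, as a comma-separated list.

Answer: 7, 10, 3, 1

Derivation:
Current: 4, moving UP
Serve above first (ascending): [7, 10]
Then reverse, serve below (descending): [3, 1]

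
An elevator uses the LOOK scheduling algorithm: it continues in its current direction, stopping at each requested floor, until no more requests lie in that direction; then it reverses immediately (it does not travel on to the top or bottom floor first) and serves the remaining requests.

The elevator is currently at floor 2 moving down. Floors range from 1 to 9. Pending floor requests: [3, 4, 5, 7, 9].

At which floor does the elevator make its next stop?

Current floor: 2, direction: down
Requests above: [3, 4, 5, 7, 9]
Requests below: []
Moving down but no requests below → reverse; nearest above is min([3, 4, 5, 7, 9]) = 3

Answer: 3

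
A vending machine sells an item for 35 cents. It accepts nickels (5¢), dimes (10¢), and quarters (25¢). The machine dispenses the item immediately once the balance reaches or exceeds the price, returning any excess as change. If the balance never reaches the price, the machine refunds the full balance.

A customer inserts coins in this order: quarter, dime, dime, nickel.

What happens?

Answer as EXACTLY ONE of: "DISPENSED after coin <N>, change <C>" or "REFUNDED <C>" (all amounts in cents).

Answer: DISPENSED after coin 2, change 0

Derivation:
Price: 35¢
Coin 1 (quarter, 25¢): balance = 25¢
Coin 2 (dime, 10¢): balance = 35¢
  → balance >= price → DISPENSE, change = 35 - 35 = 0¢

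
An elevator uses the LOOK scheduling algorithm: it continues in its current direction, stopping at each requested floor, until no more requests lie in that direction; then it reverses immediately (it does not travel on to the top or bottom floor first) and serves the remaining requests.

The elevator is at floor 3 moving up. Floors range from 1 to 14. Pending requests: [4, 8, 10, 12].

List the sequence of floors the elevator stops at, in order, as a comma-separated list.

Answer: 4, 8, 10, 12

Derivation:
Current: 3, moving UP
Serve above first (ascending): [4, 8, 10, 12]
Then reverse, serve below (descending): []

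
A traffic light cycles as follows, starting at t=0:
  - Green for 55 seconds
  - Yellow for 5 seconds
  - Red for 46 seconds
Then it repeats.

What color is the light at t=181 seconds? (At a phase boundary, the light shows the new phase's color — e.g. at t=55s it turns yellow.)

Answer: red

Derivation:
Cycle length = 55 + 5 + 46 = 106s
t = 181, phase_t = 181 mod 106 = 75
75 >= 60 → RED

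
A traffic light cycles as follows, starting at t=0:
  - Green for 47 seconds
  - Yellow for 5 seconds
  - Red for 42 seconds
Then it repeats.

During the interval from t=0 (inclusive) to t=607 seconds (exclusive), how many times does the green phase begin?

Cycle = 47+5+42 = 94s
green phase starts at t = k*94 + 0 for k=0,1,2,...
Need k*94+0 < 607 → k < 6.457
k ∈ {0, ..., 6} → 7 starts

Answer: 7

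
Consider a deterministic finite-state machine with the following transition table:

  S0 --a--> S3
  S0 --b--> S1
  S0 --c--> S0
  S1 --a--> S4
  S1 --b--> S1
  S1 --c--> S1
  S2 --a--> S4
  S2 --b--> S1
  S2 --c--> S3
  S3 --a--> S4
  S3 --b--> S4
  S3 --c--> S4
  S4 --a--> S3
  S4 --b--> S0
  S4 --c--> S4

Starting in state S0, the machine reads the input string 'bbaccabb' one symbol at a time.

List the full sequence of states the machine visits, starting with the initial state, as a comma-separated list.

Start: S0
  read 'b': S0 --b--> S1
  read 'b': S1 --b--> S1
  read 'a': S1 --a--> S4
  read 'c': S4 --c--> S4
  read 'c': S4 --c--> S4
  read 'a': S4 --a--> S3
  read 'b': S3 --b--> S4
  read 'b': S4 --b--> S0

Answer: S0, S1, S1, S4, S4, S4, S3, S4, S0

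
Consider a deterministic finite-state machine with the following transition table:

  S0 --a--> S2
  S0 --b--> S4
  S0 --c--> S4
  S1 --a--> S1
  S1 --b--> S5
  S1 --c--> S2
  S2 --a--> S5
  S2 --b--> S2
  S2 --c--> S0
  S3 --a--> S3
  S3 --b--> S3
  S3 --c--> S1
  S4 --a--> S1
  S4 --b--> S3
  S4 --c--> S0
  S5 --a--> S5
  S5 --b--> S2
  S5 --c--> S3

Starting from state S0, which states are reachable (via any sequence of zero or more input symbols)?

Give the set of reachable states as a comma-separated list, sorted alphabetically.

BFS from S0:
  visit S0: S0--a-->S2 (new), S0--b-->S4 (new), S0--c-->S4 (seen)
  visit S2: S2--a-->S5 (new), S2--b-->S2 (seen), S2--c-->S0 (seen)
  visit S4: S4--a-->S1 (new), S4--b-->S3 (new), S4--c-->S0 (seen)
  visit S5: S5--a-->S5 (seen), S5--b-->S2 (seen), S5--c-->S3 (seen)
  visit S1: S1--a-->S1 (seen), S1--b-->S5 (seen), S1--c-->S2 (seen)
  visit S3: S3--a-->S3 (seen), S3--b-->S3 (seen), S3--c-->S1 (seen)

Answer: S0, S1, S2, S3, S4, S5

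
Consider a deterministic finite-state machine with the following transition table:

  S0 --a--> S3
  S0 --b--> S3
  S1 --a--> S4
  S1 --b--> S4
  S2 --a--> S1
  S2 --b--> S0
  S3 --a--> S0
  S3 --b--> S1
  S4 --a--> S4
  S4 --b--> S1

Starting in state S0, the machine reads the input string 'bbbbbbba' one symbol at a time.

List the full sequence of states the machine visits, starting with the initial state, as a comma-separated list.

Start: S0
  read 'b': S0 --b--> S3
  read 'b': S3 --b--> S1
  read 'b': S1 --b--> S4
  read 'b': S4 --b--> S1
  read 'b': S1 --b--> S4
  read 'b': S4 --b--> S1
  read 'b': S1 --b--> S4
  read 'a': S4 --a--> S4

Answer: S0, S3, S1, S4, S1, S4, S1, S4, S4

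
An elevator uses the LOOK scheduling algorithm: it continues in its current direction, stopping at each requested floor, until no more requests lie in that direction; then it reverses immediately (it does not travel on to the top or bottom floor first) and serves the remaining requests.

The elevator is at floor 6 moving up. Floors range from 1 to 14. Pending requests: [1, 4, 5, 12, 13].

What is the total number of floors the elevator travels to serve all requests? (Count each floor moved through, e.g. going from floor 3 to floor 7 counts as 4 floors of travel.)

Start at floor 6 moving up, LOOK stop order: [12, 13, 5, 4, 1]
  6 → 12: |12-6| = 6, total = 6
  12 → 13: |13-12| = 1, total = 7
  13 → 5: |5-13| = 8, total = 15
  5 → 4: |4-5| = 1, total = 16
  4 → 1: |1-4| = 3, total = 19

Answer: 19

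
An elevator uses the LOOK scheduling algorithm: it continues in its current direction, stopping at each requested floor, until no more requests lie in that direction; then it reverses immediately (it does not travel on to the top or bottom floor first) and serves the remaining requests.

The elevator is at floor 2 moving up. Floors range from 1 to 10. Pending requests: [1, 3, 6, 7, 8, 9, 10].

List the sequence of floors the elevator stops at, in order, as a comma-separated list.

Current: 2, moving UP
Serve above first (ascending): [3, 6, 7, 8, 9, 10]
Then reverse, serve below (descending): [1]

Answer: 3, 6, 7, 8, 9, 10, 1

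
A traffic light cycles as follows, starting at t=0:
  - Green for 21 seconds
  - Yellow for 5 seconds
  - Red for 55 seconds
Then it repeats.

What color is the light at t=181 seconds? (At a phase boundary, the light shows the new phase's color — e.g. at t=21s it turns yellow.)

Answer: green

Derivation:
Cycle length = 21 + 5 + 55 = 81s
t = 181, phase_t = 181 mod 81 = 19
19 < 21 (green end) → GREEN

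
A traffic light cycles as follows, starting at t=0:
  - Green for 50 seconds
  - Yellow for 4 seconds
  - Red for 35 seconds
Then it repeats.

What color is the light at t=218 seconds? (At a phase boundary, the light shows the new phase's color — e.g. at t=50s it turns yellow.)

Answer: green

Derivation:
Cycle length = 50 + 4 + 35 = 89s
t = 218, phase_t = 218 mod 89 = 40
40 < 50 (green end) → GREEN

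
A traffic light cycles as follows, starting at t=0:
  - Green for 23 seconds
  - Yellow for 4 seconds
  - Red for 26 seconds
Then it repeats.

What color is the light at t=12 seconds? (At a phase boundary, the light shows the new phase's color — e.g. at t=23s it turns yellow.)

Cycle length = 23 + 4 + 26 = 53s
t = 12, phase_t = 12 mod 53 = 12
12 < 23 (green end) → GREEN

Answer: green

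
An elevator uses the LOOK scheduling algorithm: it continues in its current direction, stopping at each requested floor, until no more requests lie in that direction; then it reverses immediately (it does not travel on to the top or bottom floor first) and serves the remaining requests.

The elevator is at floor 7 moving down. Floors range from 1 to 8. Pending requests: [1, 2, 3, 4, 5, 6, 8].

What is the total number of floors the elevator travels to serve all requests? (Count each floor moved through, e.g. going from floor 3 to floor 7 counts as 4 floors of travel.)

Start at floor 7 moving down, LOOK stop order: [6, 5, 4, 3, 2, 1, 8]
  7 → 6: |6-7| = 1, total = 1
  6 → 5: |5-6| = 1, total = 2
  5 → 4: |4-5| = 1, total = 3
  4 → 3: |3-4| = 1, total = 4
  3 → 2: |2-3| = 1, total = 5
  2 → 1: |1-2| = 1, total = 6
  1 → 8: |8-1| = 7, total = 13

Answer: 13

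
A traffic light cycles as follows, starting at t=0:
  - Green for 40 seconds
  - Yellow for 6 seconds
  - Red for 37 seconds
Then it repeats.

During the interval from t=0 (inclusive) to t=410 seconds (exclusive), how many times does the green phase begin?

Answer: 5

Derivation:
Cycle = 40+6+37 = 83s
green phase starts at t = k*83 + 0 for k=0,1,2,...
Need k*83+0 < 410 → k < 4.940
k ∈ {0, ..., 4} → 5 starts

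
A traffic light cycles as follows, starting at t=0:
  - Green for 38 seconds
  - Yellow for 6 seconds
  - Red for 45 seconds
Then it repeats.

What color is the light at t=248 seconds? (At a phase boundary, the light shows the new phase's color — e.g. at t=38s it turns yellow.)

Cycle length = 38 + 6 + 45 = 89s
t = 248, phase_t = 248 mod 89 = 70
70 >= 44 → RED

Answer: red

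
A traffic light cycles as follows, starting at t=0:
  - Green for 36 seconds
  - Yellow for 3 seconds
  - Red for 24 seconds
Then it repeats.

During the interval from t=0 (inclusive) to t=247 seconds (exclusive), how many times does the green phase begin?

Answer: 4

Derivation:
Cycle = 36+3+24 = 63s
green phase starts at t = k*63 + 0 for k=0,1,2,...
Need k*63+0 < 247 → k < 3.921
k ∈ {0, ..., 3} → 4 starts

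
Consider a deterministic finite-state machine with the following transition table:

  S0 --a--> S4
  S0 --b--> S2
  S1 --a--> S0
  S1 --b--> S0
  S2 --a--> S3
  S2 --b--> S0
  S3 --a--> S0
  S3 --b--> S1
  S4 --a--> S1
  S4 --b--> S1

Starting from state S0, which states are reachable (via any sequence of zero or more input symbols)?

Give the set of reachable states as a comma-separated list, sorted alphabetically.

BFS from S0:
  visit S0: S0--a-->S4 (new), S0--b-->S2 (new)
  visit S4: S4--a-->S1 (new), S4--b-->S1 (seen)
  visit S2: S2--a-->S3 (new), S2--b-->S0 (seen)
  visit S1: S1--a-->S0 (seen), S1--b-->S0 (seen)
  visit S3: S3--a-->S0 (seen), S3--b-->S1 (seen)

Answer: S0, S1, S2, S3, S4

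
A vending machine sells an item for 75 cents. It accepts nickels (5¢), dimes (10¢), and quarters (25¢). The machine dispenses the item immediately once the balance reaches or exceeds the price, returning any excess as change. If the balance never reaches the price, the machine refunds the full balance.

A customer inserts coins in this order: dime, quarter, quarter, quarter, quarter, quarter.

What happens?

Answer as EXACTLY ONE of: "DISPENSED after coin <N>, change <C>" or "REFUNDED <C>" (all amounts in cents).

Price: 75¢
Coin 1 (dime, 10¢): balance = 10¢
Coin 2 (quarter, 25¢): balance = 35¢
Coin 3 (quarter, 25¢): balance = 60¢
Coin 4 (quarter, 25¢): balance = 85¢
  → balance >= price → DISPENSE, change = 85 - 75 = 10¢

Answer: DISPENSED after coin 4, change 10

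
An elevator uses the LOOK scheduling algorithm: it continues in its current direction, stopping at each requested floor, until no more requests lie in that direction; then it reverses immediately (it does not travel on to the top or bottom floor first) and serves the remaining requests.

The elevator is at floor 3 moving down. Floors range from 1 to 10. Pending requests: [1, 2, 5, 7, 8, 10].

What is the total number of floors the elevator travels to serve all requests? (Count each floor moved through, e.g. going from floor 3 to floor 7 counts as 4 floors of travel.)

Start at floor 3 moving down, LOOK stop order: [2, 1, 5, 7, 8, 10]
  3 → 2: |2-3| = 1, total = 1
  2 → 1: |1-2| = 1, total = 2
  1 → 5: |5-1| = 4, total = 6
  5 → 7: |7-5| = 2, total = 8
  7 → 8: |8-7| = 1, total = 9
  8 → 10: |10-8| = 2, total = 11

Answer: 11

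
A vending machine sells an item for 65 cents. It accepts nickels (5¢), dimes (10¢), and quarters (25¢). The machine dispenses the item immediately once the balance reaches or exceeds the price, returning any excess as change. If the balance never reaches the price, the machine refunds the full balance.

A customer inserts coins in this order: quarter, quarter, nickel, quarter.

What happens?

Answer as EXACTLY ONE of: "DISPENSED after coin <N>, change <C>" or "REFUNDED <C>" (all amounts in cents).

Answer: DISPENSED after coin 4, change 15

Derivation:
Price: 65¢
Coin 1 (quarter, 25¢): balance = 25¢
Coin 2 (quarter, 25¢): balance = 50¢
Coin 3 (nickel, 5¢): balance = 55¢
Coin 4 (quarter, 25¢): balance = 80¢
  → balance >= price → DISPENSE, change = 80 - 65 = 15¢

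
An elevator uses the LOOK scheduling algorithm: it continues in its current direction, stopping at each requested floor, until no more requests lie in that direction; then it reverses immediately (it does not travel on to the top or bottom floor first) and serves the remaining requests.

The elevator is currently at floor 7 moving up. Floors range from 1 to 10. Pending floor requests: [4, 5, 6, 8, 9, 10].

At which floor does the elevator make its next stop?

Answer: 8

Derivation:
Current floor: 7, direction: up
Requests above: [8, 9, 10]
Requests below: [4, 5, 6]
Moving up and requests lie above → nearest above is min([8, 9, 10]) = 8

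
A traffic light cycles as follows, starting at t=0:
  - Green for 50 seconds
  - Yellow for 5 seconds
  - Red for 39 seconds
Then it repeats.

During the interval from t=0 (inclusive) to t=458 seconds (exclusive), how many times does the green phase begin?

Cycle = 50+5+39 = 94s
green phase starts at t = k*94 + 0 for k=0,1,2,...
Need k*94+0 < 458 → k < 4.872
k ∈ {0, ..., 4} → 5 starts

Answer: 5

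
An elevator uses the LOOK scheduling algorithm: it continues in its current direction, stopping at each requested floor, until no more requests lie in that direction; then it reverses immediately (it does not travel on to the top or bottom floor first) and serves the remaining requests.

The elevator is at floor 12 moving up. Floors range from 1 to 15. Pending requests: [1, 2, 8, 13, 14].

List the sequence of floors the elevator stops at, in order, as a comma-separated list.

Current: 12, moving UP
Serve above first (ascending): [13, 14]
Then reverse, serve below (descending): [8, 2, 1]

Answer: 13, 14, 8, 2, 1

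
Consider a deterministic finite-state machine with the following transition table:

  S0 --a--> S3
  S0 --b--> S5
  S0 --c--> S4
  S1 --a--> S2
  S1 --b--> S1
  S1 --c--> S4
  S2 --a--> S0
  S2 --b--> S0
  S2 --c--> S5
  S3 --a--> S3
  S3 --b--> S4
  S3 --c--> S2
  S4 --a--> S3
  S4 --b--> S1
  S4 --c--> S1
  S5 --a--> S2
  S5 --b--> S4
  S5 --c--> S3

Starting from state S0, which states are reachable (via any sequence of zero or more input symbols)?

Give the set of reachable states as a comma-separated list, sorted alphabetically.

BFS from S0:
  visit S0: S0--a-->S3 (new), S0--b-->S5 (new), S0--c-->S4 (new)
  visit S3: S3--a-->S3 (seen), S3--b-->S4 (seen), S3--c-->S2 (new)
  visit S5: S5--a-->S2 (seen), S5--b-->S4 (seen), S5--c-->S3 (seen)
  visit S4: S4--a-->S3 (seen), S4--b-->S1 (new), S4--c-->S1 (seen)
  visit S2: S2--a-->S0 (seen), S2--b-->S0 (seen), S2--c-->S5 (seen)
  visit S1: S1--a-->S2 (seen), S1--b-->S1 (seen), S1--c-->S4 (seen)

Answer: S0, S1, S2, S3, S4, S5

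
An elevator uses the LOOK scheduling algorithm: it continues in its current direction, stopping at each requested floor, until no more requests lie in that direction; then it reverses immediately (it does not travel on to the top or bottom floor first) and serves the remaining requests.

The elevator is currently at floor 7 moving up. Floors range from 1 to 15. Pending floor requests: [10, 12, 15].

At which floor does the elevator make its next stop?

Answer: 10

Derivation:
Current floor: 7, direction: up
Requests above: [10, 12, 15]
Requests below: []
Moving up and requests lie above → nearest above is min([10, 12, 15]) = 10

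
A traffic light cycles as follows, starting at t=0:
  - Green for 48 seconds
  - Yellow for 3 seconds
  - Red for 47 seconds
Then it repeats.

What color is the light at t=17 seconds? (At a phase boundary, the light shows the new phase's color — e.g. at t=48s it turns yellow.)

Answer: green

Derivation:
Cycle length = 48 + 3 + 47 = 98s
t = 17, phase_t = 17 mod 98 = 17
17 < 48 (green end) → GREEN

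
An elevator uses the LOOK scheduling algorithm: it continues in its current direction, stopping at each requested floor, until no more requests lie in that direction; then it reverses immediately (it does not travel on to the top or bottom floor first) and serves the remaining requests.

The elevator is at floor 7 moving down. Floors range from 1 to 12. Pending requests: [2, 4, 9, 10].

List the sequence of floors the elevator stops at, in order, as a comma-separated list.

Answer: 4, 2, 9, 10

Derivation:
Current: 7, moving DOWN
Serve below first (descending): [4, 2]
Then reverse, serve above (ascending): [9, 10]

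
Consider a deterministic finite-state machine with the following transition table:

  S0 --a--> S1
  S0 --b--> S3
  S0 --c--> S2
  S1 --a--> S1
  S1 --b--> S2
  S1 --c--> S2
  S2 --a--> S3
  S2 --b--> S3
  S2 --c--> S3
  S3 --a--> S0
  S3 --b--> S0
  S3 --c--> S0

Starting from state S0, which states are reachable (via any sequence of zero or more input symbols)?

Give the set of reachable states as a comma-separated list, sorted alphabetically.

BFS from S0:
  visit S0: S0--a-->S1 (new), S0--b-->S3 (new), S0--c-->S2 (new)
  visit S1: S1--a-->S1 (seen), S1--b-->S2 (seen), S1--c-->S2 (seen)
  visit S3: S3--a-->S0 (seen), S3--b-->S0 (seen), S3--c-->S0 (seen)
  visit S2: S2--a-->S3 (seen), S2--b-->S3 (seen), S2--c-->S3 (seen)

Answer: S0, S1, S2, S3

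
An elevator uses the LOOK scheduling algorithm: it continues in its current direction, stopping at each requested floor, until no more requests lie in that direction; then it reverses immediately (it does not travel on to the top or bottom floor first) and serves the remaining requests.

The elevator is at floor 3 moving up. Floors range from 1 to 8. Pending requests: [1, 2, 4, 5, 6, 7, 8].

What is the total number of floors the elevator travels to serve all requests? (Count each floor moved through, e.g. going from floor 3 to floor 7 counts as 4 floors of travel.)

Start at floor 3 moving up, LOOK stop order: [4, 5, 6, 7, 8, 2, 1]
  3 → 4: |4-3| = 1, total = 1
  4 → 5: |5-4| = 1, total = 2
  5 → 6: |6-5| = 1, total = 3
  6 → 7: |7-6| = 1, total = 4
  7 → 8: |8-7| = 1, total = 5
  8 → 2: |2-8| = 6, total = 11
  2 → 1: |1-2| = 1, total = 12

Answer: 12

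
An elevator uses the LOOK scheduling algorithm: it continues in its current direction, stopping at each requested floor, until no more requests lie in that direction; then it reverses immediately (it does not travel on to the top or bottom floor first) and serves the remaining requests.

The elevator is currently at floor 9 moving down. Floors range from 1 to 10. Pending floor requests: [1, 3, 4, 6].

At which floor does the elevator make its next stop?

Current floor: 9, direction: down
Requests above: []
Requests below: [1, 3, 4, 6]
Moving down and requests lie below → nearest below is max([1, 3, 4, 6]) = 6

Answer: 6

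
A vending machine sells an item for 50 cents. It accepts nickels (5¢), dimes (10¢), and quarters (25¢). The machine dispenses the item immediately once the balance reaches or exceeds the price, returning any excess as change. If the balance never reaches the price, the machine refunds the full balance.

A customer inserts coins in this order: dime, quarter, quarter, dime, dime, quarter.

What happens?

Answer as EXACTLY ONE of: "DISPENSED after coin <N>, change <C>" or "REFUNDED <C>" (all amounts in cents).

Price: 50¢
Coin 1 (dime, 10¢): balance = 10¢
Coin 2 (quarter, 25¢): balance = 35¢
Coin 3 (quarter, 25¢): balance = 60¢
  → balance >= price → DISPENSE, change = 60 - 50 = 10¢

Answer: DISPENSED after coin 3, change 10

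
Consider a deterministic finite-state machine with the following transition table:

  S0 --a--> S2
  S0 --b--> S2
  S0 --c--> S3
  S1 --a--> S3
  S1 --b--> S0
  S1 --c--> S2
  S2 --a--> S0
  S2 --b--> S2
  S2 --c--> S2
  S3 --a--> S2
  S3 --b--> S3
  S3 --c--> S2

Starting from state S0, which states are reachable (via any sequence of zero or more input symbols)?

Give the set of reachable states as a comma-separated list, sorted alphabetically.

Answer: S0, S2, S3

Derivation:
BFS from S0:
  visit S0: S0--a-->S2 (new), S0--b-->S2 (seen), S0--c-->S3 (new)
  visit S2: S2--a-->S0 (seen), S2--b-->S2 (seen), S2--c-->S2 (seen)
  visit S3: S3--a-->S2 (seen), S3--b-->S3 (seen), S3--c-->S2 (seen)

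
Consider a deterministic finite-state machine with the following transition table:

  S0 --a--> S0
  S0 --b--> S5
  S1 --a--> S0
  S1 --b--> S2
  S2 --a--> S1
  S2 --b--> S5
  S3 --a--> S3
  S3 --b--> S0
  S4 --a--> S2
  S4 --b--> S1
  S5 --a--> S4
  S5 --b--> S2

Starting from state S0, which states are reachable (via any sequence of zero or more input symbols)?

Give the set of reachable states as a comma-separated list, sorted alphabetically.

BFS from S0:
  visit S0: S0--a-->S0 (seen), S0--b-->S5 (new)
  visit S5: S5--a-->S4 (new), S5--b-->S2 (new)
  visit S4: S4--a-->S2 (seen), S4--b-->S1 (new)
  visit S2: S2--a-->S1 (seen), S2--b-->S5 (seen)
  visit S1: S1--a-->S0 (seen), S1--b-->S2 (seen)

Answer: S0, S1, S2, S4, S5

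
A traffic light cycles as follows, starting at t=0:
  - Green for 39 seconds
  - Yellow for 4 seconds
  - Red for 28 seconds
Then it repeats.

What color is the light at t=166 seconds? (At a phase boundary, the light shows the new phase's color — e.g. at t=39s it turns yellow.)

Answer: green

Derivation:
Cycle length = 39 + 4 + 28 = 71s
t = 166, phase_t = 166 mod 71 = 24
24 < 39 (green end) → GREEN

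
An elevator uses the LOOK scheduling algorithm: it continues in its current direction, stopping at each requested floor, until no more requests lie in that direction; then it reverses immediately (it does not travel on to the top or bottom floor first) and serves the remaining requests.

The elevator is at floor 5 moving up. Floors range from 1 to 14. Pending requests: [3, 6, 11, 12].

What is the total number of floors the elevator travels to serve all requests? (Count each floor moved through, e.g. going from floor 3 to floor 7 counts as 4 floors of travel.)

Start at floor 5 moving up, LOOK stop order: [6, 11, 12, 3]
  5 → 6: |6-5| = 1, total = 1
  6 → 11: |11-6| = 5, total = 6
  11 → 12: |12-11| = 1, total = 7
  12 → 3: |3-12| = 9, total = 16

Answer: 16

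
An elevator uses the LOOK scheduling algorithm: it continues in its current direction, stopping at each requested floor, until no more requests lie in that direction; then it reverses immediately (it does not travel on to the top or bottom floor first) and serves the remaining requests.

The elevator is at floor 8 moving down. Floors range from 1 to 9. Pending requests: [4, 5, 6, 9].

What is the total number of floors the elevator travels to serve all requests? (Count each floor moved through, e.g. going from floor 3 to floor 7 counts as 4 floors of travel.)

Answer: 9

Derivation:
Start at floor 8 moving down, LOOK stop order: [6, 5, 4, 9]
  8 → 6: |6-8| = 2, total = 2
  6 → 5: |5-6| = 1, total = 3
  5 → 4: |4-5| = 1, total = 4
  4 → 9: |9-4| = 5, total = 9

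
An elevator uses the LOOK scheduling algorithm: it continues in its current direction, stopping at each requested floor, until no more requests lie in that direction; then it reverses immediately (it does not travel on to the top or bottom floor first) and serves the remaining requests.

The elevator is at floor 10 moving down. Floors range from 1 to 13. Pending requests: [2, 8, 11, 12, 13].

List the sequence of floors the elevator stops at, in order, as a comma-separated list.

Answer: 8, 2, 11, 12, 13

Derivation:
Current: 10, moving DOWN
Serve below first (descending): [8, 2]
Then reverse, serve above (ascending): [11, 12, 13]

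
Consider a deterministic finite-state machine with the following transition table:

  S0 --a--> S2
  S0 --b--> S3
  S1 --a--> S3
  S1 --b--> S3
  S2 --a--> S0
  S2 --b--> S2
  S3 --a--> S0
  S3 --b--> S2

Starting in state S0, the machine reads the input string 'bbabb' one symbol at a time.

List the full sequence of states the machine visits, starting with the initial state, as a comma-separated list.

Answer: S0, S3, S2, S0, S3, S2

Derivation:
Start: S0
  read 'b': S0 --b--> S3
  read 'b': S3 --b--> S2
  read 'a': S2 --a--> S0
  read 'b': S0 --b--> S3
  read 'b': S3 --b--> S2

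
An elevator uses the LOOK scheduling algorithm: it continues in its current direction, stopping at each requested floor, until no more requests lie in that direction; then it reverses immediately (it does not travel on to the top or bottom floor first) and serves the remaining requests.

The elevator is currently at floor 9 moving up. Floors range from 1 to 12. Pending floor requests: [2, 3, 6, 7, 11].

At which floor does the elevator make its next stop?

Current floor: 9, direction: up
Requests above: [11]
Requests below: [2, 3, 6, 7]
Moving up and requests lie above → nearest above is min([11]) = 11

Answer: 11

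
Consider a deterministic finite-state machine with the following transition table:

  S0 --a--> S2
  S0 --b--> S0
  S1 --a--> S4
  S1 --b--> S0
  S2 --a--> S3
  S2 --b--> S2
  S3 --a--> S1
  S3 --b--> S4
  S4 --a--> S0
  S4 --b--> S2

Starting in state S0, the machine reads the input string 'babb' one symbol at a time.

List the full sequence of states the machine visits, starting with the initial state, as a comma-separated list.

Answer: S0, S0, S2, S2, S2

Derivation:
Start: S0
  read 'b': S0 --b--> S0
  read 'a': S0 --a--> S2
  read 'b': S2 --b--> S2
  read 'b': S2 --b--> S2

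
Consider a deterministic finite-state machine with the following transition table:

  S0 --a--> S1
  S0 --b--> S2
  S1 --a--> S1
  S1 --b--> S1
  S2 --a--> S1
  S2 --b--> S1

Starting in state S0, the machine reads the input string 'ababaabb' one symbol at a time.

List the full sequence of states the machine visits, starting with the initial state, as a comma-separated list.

Start: S0
  read 'a': S0 --a--> S1
  read 'b': S1 --b--> S1
  read 'a': S1 --a--> S1
  read 'b': S1 --b--> S1
  read 'a': S1 --a--> S1
  read 'a': S1 --a--> S1
  read 'b': S1 --b--> S1
  read 'b': S1 --b--> S1

Answer: S0, S1, S1, S1, S1, S1, S1, S1, S1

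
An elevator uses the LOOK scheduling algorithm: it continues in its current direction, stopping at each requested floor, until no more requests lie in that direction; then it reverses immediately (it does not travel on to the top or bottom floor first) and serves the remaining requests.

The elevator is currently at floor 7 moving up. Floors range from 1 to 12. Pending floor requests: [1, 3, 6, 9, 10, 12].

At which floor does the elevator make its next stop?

Current floor: 7, direction: up
Requests above: [9, 10, 12]
Requests below: [1, 3, 6]
Moving up and requests lie above → nearest above is min([9, 10, 12]) = 9

Answer: 9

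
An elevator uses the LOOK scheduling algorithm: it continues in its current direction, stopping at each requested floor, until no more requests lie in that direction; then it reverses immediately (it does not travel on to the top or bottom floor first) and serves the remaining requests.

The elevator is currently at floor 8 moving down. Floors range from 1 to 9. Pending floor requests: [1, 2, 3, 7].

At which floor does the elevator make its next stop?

Current floor: 8, direction: down
Requests above: []
Requests below: [1, 2, 3, 7]
Moving down and requests lie below → nearest below is max([1, 2, 3, 7]) = 7

Answer: 7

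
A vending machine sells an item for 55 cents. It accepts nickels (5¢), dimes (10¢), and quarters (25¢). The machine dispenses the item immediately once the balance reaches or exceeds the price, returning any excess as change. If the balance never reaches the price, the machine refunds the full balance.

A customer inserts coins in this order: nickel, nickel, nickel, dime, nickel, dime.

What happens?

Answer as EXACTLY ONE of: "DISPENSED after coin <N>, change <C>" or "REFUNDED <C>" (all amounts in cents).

Price: 55¢
Coin 1 (nickel, 5¢): balance = 5¢
Coin 2 (nickel, 5¢): balance = 10¢
Coin 3 (nickel, 5¢): balance = 15¢
Coin 4 (dime, 10¢): balance = 25¢
Coin 5 (nickel, 5¢): balance = 30¢
Coin 6 (dime, 10¢): balance = 40¢
All coins inserted, balance 40¢ < price 55¢ → REFUND 40¢

Answer: REFUNDED 40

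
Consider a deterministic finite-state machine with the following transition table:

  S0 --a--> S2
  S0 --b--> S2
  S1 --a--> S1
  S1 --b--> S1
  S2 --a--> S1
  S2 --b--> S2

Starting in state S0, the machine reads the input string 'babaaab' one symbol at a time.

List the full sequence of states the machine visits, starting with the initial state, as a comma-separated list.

Answer: S0, S2, S1, S1, S1, S1, S1, S1

Derivation:
Start: S0
  read 'b': S0 --b--> S2
  read 'a': S2 --a--> S1
  read 'b': S1 --b--> S1
  read 'a': S1 --a--> S1
  read 'a': S1 --a--> S1
  read 'a': S1 --a--> S1
  read 'b': S1 --b--> S1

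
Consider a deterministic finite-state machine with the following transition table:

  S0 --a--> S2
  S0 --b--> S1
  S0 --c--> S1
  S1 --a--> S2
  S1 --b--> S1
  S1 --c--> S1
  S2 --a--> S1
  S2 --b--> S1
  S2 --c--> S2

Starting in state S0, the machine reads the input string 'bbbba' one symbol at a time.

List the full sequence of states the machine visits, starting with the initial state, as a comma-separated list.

Start: S0
  read 'b': S0 --b--> S1
  read 'b': S1 --b--> S1
  read 'b': S1 --b--> S1
  read 'b': S1 --b--> S1
  read 'a': S1 --a--> S2

Answer: S0, S1, S1, S1, S1, S2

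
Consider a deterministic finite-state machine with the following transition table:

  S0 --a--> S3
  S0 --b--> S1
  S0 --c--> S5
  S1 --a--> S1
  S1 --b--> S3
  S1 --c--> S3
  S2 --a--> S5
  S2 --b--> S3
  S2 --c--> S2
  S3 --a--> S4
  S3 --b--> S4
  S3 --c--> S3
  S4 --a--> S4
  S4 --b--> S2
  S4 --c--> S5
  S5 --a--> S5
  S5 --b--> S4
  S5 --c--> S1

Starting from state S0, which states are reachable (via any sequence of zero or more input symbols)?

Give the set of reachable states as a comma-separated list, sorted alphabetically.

Answer: S0, S1, S2, S3, S4, S5

Derivation:
BFS from S0:
  visit S0: S0--a-->S3 (new), S0--b-->S1 (new), S0--c-->S5 (new)
  visit S3: S3--a-->S4 (new), S3--b-->S4 (seen), S3--c-->S3 (seen)
  visit S1: S1--a-->S1 (seen), S1--b-->S3 (seen), S1--c-->S3 (seen)
  visit S5: S5--a-->S5 (seen), S5--b-->S4 (seen), S5--c-->S1 (seen)
  visit S4: S4--a-->S4 (seen), S4--b-->S2 (new), S4--c-->S5 (seen)
  visit S2: S2--a-->S5 (seen), S2--b-->S3 (seen), S2--c-->S2 (seen)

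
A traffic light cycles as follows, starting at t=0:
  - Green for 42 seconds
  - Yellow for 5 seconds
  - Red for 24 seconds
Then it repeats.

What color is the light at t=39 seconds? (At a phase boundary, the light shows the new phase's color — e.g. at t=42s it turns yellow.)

Answer: green

Derivation:
Cycle length = 42 + 5 + 24 = 71s
t = 39, phase_t = 39 mod 71 = 39
39 < 42 (green end) → GREEN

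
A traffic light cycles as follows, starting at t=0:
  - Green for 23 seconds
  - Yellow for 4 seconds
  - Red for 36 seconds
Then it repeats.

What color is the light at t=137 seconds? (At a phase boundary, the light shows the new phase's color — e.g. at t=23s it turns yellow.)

Cycle length = 23 + 4 + 36 = 63s
t = 137, phase_t = 137 mod 63 = 11
11 < 23 (green end) → GREEN

Answer: green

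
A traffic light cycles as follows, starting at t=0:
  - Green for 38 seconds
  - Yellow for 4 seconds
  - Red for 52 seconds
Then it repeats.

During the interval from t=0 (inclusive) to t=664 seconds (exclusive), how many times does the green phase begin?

Answer: 8

Derivation:
Cycle = 38+4+52 = 94s
green phase starts at t = k*94 + 0 for k=0,1,2,...
Need k*94+0 < 664 → k < 7.064
k ∈ {0, ..., 7} → 8 starts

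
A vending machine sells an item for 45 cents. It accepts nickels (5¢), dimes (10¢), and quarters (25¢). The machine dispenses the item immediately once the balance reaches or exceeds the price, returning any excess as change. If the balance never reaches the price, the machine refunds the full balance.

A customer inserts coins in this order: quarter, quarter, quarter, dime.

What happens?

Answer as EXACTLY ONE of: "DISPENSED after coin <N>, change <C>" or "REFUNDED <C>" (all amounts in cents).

Price: 45¢
Coin 1 (quarter, 25¢): balance = 25¢
Coin 2 (quarter, 25¢): balance = 50¢
  → balance >= price → DISPENSE, change = 50 - 45 = 5¢

Answer: DISPENSED after coin 2, change 5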